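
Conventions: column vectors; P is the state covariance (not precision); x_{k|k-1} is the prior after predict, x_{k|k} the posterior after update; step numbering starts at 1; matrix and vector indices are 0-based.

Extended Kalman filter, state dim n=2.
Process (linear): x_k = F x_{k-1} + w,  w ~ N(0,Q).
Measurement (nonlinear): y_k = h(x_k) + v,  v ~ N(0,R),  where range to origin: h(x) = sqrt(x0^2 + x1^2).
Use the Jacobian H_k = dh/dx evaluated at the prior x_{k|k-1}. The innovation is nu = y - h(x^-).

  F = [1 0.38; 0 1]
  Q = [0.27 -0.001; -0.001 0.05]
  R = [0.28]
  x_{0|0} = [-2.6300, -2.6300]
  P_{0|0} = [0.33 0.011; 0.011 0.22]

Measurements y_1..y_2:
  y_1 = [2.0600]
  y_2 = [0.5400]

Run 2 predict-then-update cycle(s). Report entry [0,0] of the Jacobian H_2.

H_jac[0,0] = -0.8165

step 1: x^-=[-3.6294, -2.6300]  P^-=[0.6401 0.0936; 0.0936 0.2700]  H_jac=[-0.8097 -0.5868]  S=[0.8816]  K=[-0.6502; -0.2657]  nu=[-2.4221]  x^+=[-2.0545, -1.9865]  P^+=[0.2674 -0.0587; -0.0587 0.2078]
step 2: x^-=[-2.8093, -1.9865]  P^-=[0.5228 0.0193; 0.0193 0.2578]  H_jac=[-0.8165 -0.5774]  S=[0.7326]  K=[-0.5978; -0.2246]  nu=[-2.9007]  x^+=[-1.0752, -1.3350]  P^+=[0.2610 -0.0791; -0.0791 0.2208]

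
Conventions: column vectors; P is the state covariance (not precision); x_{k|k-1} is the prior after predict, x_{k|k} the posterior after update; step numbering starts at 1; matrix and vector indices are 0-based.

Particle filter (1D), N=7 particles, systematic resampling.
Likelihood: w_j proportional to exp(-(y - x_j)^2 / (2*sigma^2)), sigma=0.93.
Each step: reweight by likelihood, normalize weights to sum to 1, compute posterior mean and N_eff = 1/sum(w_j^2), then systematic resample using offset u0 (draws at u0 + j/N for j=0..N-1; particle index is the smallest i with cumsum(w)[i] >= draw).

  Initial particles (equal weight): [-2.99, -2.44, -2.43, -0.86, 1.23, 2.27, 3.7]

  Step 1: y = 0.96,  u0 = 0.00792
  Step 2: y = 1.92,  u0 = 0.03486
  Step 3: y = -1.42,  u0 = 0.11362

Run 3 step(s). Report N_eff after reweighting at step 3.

step 1: w=[0.0001, 0.0008, 0.0009, 0.0987, 0.6423, 0.2484, 0.0087]  mean=1.2970  Neff=2.0656  idx=[3, 4, 4, 4, 4, 4, 5]
step 2: w=[0.0024, 0.1602, 0.1602, 0.1602, 0.1602, 0.1602, 0.1965]  mean=1.4293  Neff=5.9892  idx=[1, 2, 2, 3, 4, 5, 6]
step 3: w=[0.1661, 0.1661, 0.1661, 0.1661, 0.1661, 0.1661, 0.0037]  mean=1.2338  Neff=6.0438  idx=[0, 1, 2, 3, 4, 4, 5]

N_eff = 6.0438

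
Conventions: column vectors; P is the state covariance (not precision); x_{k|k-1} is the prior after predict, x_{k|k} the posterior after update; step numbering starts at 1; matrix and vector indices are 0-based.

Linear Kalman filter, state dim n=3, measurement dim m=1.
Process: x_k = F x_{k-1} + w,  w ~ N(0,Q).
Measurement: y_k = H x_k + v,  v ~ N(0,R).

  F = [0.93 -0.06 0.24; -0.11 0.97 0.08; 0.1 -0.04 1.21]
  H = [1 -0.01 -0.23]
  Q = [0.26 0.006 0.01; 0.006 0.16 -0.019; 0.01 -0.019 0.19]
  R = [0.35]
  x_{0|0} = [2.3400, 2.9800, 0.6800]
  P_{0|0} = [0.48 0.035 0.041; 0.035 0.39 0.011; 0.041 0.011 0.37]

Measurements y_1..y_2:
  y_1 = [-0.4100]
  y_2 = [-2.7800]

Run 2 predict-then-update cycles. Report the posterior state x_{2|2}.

x_post = [-1.3377, 2.8269, 0.3866]

step 1: x^-=[2.1606, 2.6876, 0.9376]  P^-=[0.7119 -0.0224 0.2077; -0.0224 0.5286 0.0077; 0.2077 0.0077 0.7457]  S=[1.0064]  K=[0.6602; -0.0293; 0.0359]  nu=[-2.3281]  x^+=[0.6236, 2.7558, 0.8540]  P^+=[0.2733 -0.0030 0.1839; -0.0030 0.5278 0.0088; 0.1839 0.0088 0.7444]
step 2: x^-=[0.6196, 2.6728, 0.9855]  P^-=[0.6233 -0.0303 0.4636; -0.0303 0.6634 0.0165; 0.4636 0.0165 1.3272]  S=[0.8310]  K=[0.6221; -0.0490; 0.1903]  nu=[-3.1462]  x^+=[-1.3377, 2.8269, 0.3866]  P^+=[0.3017 -0.0049 0.3652; -0.0049 0.6614 0.0243; 0.3652 0.0243 1.2970]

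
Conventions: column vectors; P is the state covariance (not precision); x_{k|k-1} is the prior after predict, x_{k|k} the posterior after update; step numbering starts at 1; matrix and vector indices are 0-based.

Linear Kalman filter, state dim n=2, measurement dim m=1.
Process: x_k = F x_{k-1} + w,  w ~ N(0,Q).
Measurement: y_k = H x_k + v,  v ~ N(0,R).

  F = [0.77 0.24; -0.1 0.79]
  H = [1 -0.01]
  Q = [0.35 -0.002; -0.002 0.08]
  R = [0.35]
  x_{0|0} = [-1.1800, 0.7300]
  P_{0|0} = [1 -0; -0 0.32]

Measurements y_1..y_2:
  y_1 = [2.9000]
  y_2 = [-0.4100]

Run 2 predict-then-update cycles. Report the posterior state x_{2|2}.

step 1: x^-=[-0.7334, 0.6947]  P^-=[0.9613 -0.0183; -0.0183 0.2897]  S=[1.3117]  K=[0.7330; -0.0162]  nu=[3.6403]  x^+=[1.9350, 0.6358]  P^+=[0.2565 -0.0028; -0.0028 0.2894]
step 2: x^-=[1.6426, 0.3088]  P^-=[0.5177 0.0315; 0.0315 0.2636]  S=[0.8671]  K=[0.5967; 0.0333]  nu=[-2.0495]  x^+=[0.4196, 0.2406]  P^+=[0.2090 0.0143; 0.0143 0.2626]

x_post = [0.4196, 0.2406]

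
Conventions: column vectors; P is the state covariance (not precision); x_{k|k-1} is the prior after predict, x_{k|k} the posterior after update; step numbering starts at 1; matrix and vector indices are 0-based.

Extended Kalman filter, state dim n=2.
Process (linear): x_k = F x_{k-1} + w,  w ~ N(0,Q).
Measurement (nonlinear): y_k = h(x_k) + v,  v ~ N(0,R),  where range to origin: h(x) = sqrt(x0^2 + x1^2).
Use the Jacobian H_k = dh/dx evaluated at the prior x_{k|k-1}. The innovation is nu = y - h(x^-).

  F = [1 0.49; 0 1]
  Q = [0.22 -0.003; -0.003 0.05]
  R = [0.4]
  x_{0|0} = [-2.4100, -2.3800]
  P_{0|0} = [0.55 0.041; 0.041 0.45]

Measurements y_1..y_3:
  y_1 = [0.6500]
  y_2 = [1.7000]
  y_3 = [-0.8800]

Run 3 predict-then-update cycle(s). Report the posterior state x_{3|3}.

step 1: x^-=[-3.5762, -2.3800]  P^-=[0.9182 0.2585; 0.2585 0.5000]  H_jac=[-0.8325 -0.5540]  S=[1.4283]  K=[-0.6355; -0.3446]  nu=[-3.6458]  x^+=[-1.2595, -1.1236]  P^+=[0.3415 -0.0543; -0.0543 0.3304]
step 2: x^-=[-1.8100, -1.1236]  P^-=[0.5876 0.1046; 0.1046 0.3804]  H_jac=[-0.8496 -0.5274]  S=[1.0237]  K=[-0.5416; -0.2828]  nu=[-0.4304]  x^+=[-1.5769, -1.0019]  P^+=[0.2874 -0.0522; -0.0522 0.2985]
step 3: x^-=[-2.0679, -1.0019]  P^-=[0.5279 0.0911; 0.0911 0.3485]  H_jac=[-0.8999 -0.4360]  S=[0.9653]  K=[-0.5333; -0.2424]  nu=[-3.1778]  x^+=[-0.3731, -0.2317]  P^+=[0.2534 -0.0337; -0.0337 0.2918]

x_post = [-0.3731, -0.2317]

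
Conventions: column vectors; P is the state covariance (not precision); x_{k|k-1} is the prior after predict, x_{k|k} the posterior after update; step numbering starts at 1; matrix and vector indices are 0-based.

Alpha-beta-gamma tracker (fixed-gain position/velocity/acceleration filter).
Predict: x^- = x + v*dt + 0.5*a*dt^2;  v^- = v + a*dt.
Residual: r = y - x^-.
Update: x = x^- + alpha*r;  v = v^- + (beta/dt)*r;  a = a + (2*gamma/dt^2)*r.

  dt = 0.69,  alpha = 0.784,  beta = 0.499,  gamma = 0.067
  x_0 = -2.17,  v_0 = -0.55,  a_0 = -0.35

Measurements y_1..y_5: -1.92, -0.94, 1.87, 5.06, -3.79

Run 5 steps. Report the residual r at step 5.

resid = -11.9765

step 1: x_pred=-2.6328  r=0.7128  x^+=-2.0740  v^+=-0.2760  a^+=-0.1494
step 2: x_pred=-2.3000  r=1.3600  x^+=-1.2338  v^+=0.6044  a^+=0.2334
step 3: x_pred=-0.7611  r=2.6311  x^+=1.3017  v^+=2.6683  a^+=0.9739
step 4: x_pred=3.3746  r=1.6854  x^+=4.6960  v^+=4.5591  a^+=1.4483
step 5: x_pred=8.1865  r=-11.9765  x^+=-1.2031  v^+=-3.1028  a^+=-1.9226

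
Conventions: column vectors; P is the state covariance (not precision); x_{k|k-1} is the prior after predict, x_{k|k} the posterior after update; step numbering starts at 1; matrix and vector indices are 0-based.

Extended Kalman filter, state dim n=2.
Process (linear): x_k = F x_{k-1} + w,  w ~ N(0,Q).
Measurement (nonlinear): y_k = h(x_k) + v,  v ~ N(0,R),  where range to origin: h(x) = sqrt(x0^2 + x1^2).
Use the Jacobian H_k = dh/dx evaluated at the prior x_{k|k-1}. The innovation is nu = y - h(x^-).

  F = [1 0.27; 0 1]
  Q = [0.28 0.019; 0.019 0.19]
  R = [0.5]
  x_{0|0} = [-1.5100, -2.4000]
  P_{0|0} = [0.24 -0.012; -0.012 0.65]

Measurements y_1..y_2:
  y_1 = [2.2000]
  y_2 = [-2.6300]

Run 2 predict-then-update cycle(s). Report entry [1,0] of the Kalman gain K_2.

K[1,0] = -0.3676

step 1: x^-=[-2.1580, -2.4000]  P^-=[0.5609 0.1825; 0.1825 0.8400]  H_jac=[-0.6686 -0.7436]  S=[1.3967]  K=[-0.3657; -0.5346]  nu=[-1.0275]  x^+=[-1.7823, -1.8507]  P^+=[0.3741 -0.0905; -0.0905 0.4409]
step 2: x^-=[-2.2819, -1.8507]  P^-=[0.6374 0.0475; 0.0475 0.6309]  H_jac=[-0.7767 -0.6299]  S=[1.1813]  K=[-0.4444; -0.3676]  nu=[-5.5681]  x^+=[0.1926, 0.1963]  P^+=[0.4041 -0.1455; -0.1455 0.4712]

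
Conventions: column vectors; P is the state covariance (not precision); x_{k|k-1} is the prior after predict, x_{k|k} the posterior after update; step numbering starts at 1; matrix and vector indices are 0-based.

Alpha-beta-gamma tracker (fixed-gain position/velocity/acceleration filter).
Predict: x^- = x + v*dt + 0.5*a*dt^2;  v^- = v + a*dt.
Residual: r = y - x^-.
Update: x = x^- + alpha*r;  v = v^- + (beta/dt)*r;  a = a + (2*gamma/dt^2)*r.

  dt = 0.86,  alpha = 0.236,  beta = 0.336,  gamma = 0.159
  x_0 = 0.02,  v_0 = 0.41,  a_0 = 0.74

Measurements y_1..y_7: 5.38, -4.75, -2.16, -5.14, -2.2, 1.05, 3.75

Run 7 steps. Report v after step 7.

step 1: x_pred=0.6463  r=4.7337  x^+=1.7634  v^+=2.8959  a^+=2.7753
step 2: x_pred=5.2802  r=-10.0302  x^+=2.9131  v^+=1.3639  a^+=-1.5373
step 3: x_pred=3.5175  r=-5.6775  x^+=2.1776  v^+=-2.1764  a^+=-3.9784
step 4: x_pred=-1.1653  r=-3.9747  x^+=-2.1033  v^+=-7.1507  a^+=-5.6874
step 5: x_pred=-10.3561  r=8.1561  x^+=-8.4312  v^+=-8.8553  a^+=-2.1806
step 6: x_pred=-16.8531  r=17.9031  x^+=-12.6280  v^+=-3.7358  a^+=5.5171
step 7: x_pred=-13.8006  r=17.5506  x^+=-9.6587  v^+=7.8658  a^+=13.0632

v_post = 7.8658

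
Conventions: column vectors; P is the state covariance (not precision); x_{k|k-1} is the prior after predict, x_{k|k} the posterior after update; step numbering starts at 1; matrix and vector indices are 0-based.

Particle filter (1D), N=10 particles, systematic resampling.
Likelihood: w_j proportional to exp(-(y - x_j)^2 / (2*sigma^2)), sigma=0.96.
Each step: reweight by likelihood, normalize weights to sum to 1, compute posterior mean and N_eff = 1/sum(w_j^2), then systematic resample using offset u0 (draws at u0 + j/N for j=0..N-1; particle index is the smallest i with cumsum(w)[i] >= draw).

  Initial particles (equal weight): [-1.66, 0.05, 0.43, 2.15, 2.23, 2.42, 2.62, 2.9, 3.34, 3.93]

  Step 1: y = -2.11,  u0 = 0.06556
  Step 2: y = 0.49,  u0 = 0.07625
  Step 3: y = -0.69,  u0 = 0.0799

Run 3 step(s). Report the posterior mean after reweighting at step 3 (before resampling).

post_mean = -0.5486

step 1: w=[0.8908, 0.0791, 0.0300, 0.0001, 0.0000, 0.0000, 0.0000, 0.0000, 0.0000, 0.0000]  mean=-1.4616  Neff=1.2490  idx=[0, 0, 0, 0, 0, 0, 0, 0, 0, 1]
step 2: w=[0.0499, 0.0499, 0.0499, 0.0499, 0.0499, 0.0499, 0.0499, 0.0499, 0.0499, 0.5512]  mean=-0.7174  Neff=3.0654  idx=[1, 3, 5, 7, 9, 9, 9, 9, 9, 9]
step 3: w=[0.0875, 0.0875, 0.0875, 0.0875, 0.1083, 0.1083, 0.1083, 0.1083, 0.1083, 0.1083]  mean=-0.5486  Neff=9.8971  idx=[0, 2, 3, 4, 5, 6, 7, 7, 8, 9]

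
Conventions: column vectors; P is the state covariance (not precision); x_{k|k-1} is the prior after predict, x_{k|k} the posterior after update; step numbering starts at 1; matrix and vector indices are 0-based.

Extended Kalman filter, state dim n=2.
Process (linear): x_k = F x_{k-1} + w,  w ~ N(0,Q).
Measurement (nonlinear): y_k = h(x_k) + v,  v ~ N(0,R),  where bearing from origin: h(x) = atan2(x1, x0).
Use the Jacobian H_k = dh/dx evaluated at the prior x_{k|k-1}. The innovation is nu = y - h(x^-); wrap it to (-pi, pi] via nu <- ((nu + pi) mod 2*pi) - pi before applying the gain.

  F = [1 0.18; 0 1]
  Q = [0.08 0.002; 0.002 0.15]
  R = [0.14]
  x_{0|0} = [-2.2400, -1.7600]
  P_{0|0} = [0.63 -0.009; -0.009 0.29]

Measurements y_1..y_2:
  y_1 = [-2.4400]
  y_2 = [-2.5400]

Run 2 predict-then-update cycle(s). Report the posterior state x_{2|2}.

x_post = [-2.8090, -1.8334]

step 1: x^-=[-2.5568, -1.7600]  P^-=[0.7162 0.0452; 0.0452 0.4400]  H_jac=[0.1827 -0.2654]  S=[0.1905]  K=[0.6238; -0.5696]  nu=[0.0987]  x^+=[-2.4952, -1.8162]  P^+=[0.6420 0.1129; 0.1129 0.3782]
step 2: x^-=[-2.8221, -1.8162]  P^-=[0.7749 0.1830; 0.1830 0.5282]  H_jac=[0.1613 -0.2506]  S=[0.1785]  K=[0.4432; -0.5761]  nu=[0.0298]  x^+=[-2.8090, -1.8334]  P^+=[0.7399 0.2285; 0.2285 0.4690]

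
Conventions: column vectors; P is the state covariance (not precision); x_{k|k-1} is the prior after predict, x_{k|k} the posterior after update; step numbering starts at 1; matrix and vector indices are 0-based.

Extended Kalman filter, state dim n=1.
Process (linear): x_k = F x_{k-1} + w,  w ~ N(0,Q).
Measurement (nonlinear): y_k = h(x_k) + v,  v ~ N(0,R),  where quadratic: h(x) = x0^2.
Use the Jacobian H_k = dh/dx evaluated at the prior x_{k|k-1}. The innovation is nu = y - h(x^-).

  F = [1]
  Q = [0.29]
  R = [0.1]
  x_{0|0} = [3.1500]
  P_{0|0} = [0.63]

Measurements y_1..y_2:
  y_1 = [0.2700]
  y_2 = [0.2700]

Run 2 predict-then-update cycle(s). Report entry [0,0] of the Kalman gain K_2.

step 1: x^-=[3.1500]  P^-=[0.9200]  H_jac=[6.3000]  S=[36.6148]  K=[0.1583]  nu=[-9.6525]  x^+=[1.6220]  P^+=[0.0025]
step 2: x^-=[1.6220]  P^-=[0.2925]  H_jac=[3.2441]  S=[3.1784]  K=[0.2986]  nu=[-2.3610]  x^+=[0.9171]  P^+=[0.0092]

K[0,0] = 0.2986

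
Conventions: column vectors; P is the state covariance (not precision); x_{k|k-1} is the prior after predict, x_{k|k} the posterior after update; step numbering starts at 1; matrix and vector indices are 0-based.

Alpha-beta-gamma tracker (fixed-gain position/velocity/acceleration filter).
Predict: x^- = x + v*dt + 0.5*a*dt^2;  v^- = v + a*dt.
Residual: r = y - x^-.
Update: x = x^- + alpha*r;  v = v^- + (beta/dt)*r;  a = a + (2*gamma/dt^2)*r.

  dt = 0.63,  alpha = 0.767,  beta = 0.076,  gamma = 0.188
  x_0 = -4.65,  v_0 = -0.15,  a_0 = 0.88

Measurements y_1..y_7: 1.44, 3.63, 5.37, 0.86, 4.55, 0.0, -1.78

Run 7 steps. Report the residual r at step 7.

resid = 1.0776

step 1: x_pred=-4.5699  r=6.0099  x^+=0.0397  v^+=1.1294  a^+=6.5734
step 2: x_pred=2.0557  r=1.5743  x^+=3.2632  v^+=5.4606  a^+=8.0648
step 3: x_pred=8.3038  r=-2.9338  x^+=6.0536  v^+=10.1874  a^+=5.2855
step 4: x_pred=13.5206  r=-12.6606  x^+=3.8099  v^+=11.9900  a^+=-6.7084
step 5: x_pred=10.0323  r=-5.4823  x^+=5.8274  v^+=7.1023  a^+=-11.9020
step 6: x_pred=7.9399  r=-7.9399  x^+=1.8500  v^+=-1.3538  a^+=-19.4238
step 7: x_pred=-2.8576  r=1.0776  x^+=-2.0311  v^+=-13.4608  a^+=-18.4030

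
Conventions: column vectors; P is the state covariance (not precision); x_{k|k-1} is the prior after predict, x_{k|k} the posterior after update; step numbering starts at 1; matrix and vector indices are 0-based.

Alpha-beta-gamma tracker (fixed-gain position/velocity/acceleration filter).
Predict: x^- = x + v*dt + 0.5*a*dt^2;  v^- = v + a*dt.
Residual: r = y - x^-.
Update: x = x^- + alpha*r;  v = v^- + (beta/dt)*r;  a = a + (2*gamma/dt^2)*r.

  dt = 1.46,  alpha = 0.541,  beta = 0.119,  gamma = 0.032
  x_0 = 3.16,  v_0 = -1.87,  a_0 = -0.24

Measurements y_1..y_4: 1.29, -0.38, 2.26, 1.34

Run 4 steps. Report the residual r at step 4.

step 1: x_pred=0.1740  r=1.1160  x^+=0.7778  v^+=-2.1294  a^+=-0.2065
step 2: x_pred=-2.5513  r=2.1713  x^+=-1.3766  v^+=-2.2539  a^+=-0.1413
step 3: x_pred=-4.8180  r=7.0780  x^+=-0.9888  v^+=-1.8833  a^+=0.0712
step 4: x_pred=-3.6626  r=5.0026  x^+=-0.9562  v^+=-1.3716  a^+=0.2214

resid = 5.0026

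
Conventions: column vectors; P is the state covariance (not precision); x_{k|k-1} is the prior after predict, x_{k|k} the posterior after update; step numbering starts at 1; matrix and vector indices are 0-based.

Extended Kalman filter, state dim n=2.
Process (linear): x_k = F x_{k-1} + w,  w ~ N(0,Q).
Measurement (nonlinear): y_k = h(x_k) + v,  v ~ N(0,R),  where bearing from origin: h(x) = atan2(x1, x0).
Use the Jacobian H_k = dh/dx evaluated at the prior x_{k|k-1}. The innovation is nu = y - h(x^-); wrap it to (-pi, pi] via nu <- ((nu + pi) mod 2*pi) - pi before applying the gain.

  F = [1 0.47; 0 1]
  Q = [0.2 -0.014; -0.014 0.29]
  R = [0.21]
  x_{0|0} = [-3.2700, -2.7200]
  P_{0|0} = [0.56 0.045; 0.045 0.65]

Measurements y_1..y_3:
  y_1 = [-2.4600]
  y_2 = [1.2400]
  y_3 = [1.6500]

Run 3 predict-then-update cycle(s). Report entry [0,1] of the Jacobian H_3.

step 1: x^-=[-4.5484, -2.7200]  P^-=[0.9459 0.3365; 0.3365 0.9400]  H_jac=[0.0968 -0.1619]  S=[0.2330]  K=[0.1593; -0.5135]  nu=[0.1426]  x^+=[-4.5257, -2.7932]  P^+=[0.9400 0.3556; 0.3556 0.8786]
step 2: x^-=[-5.8385, -2.7932]  P^-=[1.6683 0.7545; 0.7545 1.1686]  H_jac=[0.0667 -0.1394]  S=[0.2261]  K=[0.0269; -0.4978]  nu=[-2.3478]  x^+=[-5.9017, -1.6244]  P^+=[1.6681 0.7575; 0.7575 1.1125]
step 3: x^-=[-6.6651, -1.6244]  P^-=[2.8259 1.2664; 1.2664 1.4025]  H_jac=[0.0345 -0.1416]  S=[0.2291]  K=[-0.3571; -0.6762]  nu=[-1.7306]  x^+=[-6.0472, -0.4542]  P^+=[2.7967 1.2111; 1.2111 1.2978]

H_jac[0,1] = -0.1416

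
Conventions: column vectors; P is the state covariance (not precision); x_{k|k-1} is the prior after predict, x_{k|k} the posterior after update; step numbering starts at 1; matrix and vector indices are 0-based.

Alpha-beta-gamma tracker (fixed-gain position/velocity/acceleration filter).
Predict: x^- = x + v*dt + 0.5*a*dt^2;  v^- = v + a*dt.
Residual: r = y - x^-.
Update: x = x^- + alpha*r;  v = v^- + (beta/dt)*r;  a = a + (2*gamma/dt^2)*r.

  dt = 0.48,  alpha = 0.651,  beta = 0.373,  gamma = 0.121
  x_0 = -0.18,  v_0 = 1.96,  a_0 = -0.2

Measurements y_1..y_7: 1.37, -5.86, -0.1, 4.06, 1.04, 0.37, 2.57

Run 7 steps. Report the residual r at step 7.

step 1: x_pred=0.7378  r=0.6322  x^+=1.1493  v^+=2.3553  a^+=0.4641
step 2: x_pred=2.3334  r=-8.1934  x^+=-3.0005  v^+=-3.7889  a^+=-8.1418
step 3: x_pred=-5.7571  r=5.6571  x^+=-2.0743  v^+=-3.3009  a^+=-2.1999
step 4: x_pred=-3.9122  r=7.9722  x^+=1.2777  v^+=1.8382  a^+=6.1737
step 5: x_pred=2.8713  r=-1.8313  x^+=1.6791  v^+=3.3786  a^+=4.2502
step 6: x_pred=3.7904  r=-3.4204  x^+=1.5637  v^+=2.7607  a^+=0.6576
step 7: x_pred=2.9646  r=-0.3946  x^+=2.7077  v^+=2.7697  a^+=0.2431

resid = -0.3946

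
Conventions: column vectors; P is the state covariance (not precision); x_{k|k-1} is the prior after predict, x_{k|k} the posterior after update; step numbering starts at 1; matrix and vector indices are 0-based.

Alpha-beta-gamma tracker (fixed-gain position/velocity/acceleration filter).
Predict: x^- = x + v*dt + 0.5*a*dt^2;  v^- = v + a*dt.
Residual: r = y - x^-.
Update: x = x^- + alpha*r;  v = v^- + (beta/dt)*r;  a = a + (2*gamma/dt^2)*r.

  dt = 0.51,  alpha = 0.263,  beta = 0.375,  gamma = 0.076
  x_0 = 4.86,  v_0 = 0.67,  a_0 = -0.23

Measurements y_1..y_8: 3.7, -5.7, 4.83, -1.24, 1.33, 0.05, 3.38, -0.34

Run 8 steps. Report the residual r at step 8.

resid = -8.1583

step 1: x_pred=5.1718  r=-1.4718  x^+=4.7847  v^+=-0.5295  a^+=-1.0901
step 2: x_pred=4.3729  r=-10.0729  x^+=1.7237  v^+=-8.4920  a^+=-6.9766
step 3: x_pred=-3.5145  r=8.3445  x^+=-1.3199  v^+=-5.9144  a^+=-2.1002
step 4: x_pred=-4.6094  r=3.3694  x^+=-3.7232  v^+=-4.5080  a^+=-0.1311
step 5: x_pred=-6.0394  r=7.3694  x^+=-4.1012  v^+=0.8438  a^+=4.1754
step 6: x_pred=-3.1279  r=3.1779  x^+=-2.2921  v^+=5.3099  a^+=6.0326
step 7: x_pred=1.2005  r=2.1795  x^+=1.7737  v^+=9.9891  a^+=7.3063
step 8: x_pred=7.8183  r=-8.1583  x^+=5.6727  v^+=7.7165  a^+=2.5386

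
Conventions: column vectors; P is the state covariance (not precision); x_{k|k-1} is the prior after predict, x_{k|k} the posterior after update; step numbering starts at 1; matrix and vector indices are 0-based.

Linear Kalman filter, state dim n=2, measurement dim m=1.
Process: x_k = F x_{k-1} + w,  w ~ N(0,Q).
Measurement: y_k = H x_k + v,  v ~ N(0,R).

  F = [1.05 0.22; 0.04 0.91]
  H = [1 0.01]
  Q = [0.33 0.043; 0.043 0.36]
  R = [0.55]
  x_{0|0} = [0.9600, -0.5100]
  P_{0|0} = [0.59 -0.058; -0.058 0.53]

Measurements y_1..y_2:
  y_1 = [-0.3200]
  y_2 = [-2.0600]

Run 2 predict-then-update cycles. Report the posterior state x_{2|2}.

x_post = [-1.1956, -0.8794]

step 1: x^-=[0.8958, -0.4257]  P^-=[0.9793 0.1180; 0.1180 0.7956]  S=[1.5318]  K=[0.6401; 0.0822]  nu=[-1.2115]  x^+=[0.1203, -0.5253]  P^+=[0.3517 0.0374; 0.0374 0.7853]
step 2: x^-=[0.0107, -0.4732]  P^-=[0.7730 0.2510; 0.2510 1.0136]  S=[1.3281]  K=[0.5839; 0.1966]  nu=[-2.0660]  x^+=[-1.1956, -0.8794]  P^+=[0.3202 0.0985; 0.0985 0.9622]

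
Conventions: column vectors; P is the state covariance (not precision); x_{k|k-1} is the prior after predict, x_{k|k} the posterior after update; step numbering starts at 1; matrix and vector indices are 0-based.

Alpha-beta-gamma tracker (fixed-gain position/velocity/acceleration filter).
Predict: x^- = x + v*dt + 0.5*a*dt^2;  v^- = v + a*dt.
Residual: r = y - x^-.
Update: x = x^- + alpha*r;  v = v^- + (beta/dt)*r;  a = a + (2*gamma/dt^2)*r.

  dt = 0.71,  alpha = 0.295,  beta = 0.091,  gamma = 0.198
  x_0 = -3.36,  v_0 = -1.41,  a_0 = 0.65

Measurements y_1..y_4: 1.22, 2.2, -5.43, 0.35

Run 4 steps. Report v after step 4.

step 1: x_pred=-4.1973  r=5.4173  x^+=-2.5992  v^+=-0.2542  a^+=4.9056
step 2: x_pred=-1.5432  r=3.7432  x^+=-0.4389  v^+=3.7085  a^+=7.8461
step 3: x_pred=4.1717  r=-9.6017  x^+=1.3392  v^+=8.0486  a^+=0.3034
step 4: x_pred=7.1302  r=-6.7802  x^+=5.1300  v^+=7.3950  a^+=-5.0229

v_post = 7.3950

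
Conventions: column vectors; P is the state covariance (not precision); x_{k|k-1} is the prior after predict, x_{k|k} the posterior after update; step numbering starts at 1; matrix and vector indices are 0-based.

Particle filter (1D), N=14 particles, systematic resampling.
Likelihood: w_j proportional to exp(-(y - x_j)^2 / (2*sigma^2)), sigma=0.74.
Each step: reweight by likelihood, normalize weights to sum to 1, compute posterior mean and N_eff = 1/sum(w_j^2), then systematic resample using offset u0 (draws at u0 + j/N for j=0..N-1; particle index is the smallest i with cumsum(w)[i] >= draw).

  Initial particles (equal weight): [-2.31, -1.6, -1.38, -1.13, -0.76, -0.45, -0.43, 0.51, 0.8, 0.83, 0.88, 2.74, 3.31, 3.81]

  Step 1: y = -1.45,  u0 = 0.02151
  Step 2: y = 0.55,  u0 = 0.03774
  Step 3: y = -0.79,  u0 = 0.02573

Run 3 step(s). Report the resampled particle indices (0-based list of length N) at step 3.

step 1: w=[0.1042, 0.2005, 0.2038, 0.1864, 0.1325, 0.0821, 0.0792, 0.0061, 0.0020, 0.0018, 0.0014, 0.0000, 0.0000, 0.0000]  mean=-1.2175  Neff=6.3317  idx=[0, 0, 1, 1, 2, 2, 2, 3, 3, 3, 4, 4, 5, 6]
step 2: w=[0.0004, 0.0004, 0.0092, 0.0092, 0.0209, 0.0209, 0.0209, 0.0477, 0.0477, 0.0477, 0.1310, 0.1310, 0.2519, 0.2611]  mean=-0.7042  Neff=5.7387  idx=[4, 7, 9, 10, 10, 11, 11, 12, 12, 12, 13, 13, 13, 13]
step 3: w=[0.0570, 0.0704, 0.0704, 0.0782, 0.0782, 0.0782, 0.0782, 0.0704, 0.0704, 0.0704, 0.0695, 0.0695, 0.0695, 0.0695]  mean=-0.6902  Neff=13.9196  idx=[0, 1, 2, 3, 4, 5, 6, 7, 8, 9, 10, 11, 12, 13]

resampled_idx = [0, 1, 2, 3, 4, 5, 6, 7, 8, 9, 10, 11, 12, 13]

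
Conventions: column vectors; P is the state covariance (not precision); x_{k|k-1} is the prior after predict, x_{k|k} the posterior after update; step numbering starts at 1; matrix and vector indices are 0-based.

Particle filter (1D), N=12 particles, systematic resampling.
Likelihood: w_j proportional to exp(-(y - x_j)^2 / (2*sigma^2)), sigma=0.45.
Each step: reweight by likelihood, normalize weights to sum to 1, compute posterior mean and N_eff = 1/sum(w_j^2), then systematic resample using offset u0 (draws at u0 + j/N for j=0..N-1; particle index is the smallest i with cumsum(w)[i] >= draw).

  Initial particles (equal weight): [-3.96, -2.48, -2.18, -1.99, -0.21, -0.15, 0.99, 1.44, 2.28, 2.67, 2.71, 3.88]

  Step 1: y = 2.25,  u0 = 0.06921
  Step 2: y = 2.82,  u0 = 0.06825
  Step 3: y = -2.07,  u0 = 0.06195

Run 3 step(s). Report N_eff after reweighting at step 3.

step 1: w=[0.0000, 0.0000, 0.0000, 0.0000, 0.0000, 0.0000, 0.0081, 0.0805, 0.4061, 0.2633, 0.2414, 0.0006]  mean=2.4093  Neff=3.3436  idx=[7, 8, 8, 8, 8, 8, 9, 9, 9, 10, 10, 10]
step 2: w=[0.0011, 0.0594, 0.0594, 0.0594, 0.0594, 0.0594, 0.1155, 0.1155, 0.1155, 0.1185, 0.1185, 0.1185]  mean=2.5670  Neff=10.0244  idx=[2, 3, 4, 6, 6, 7, 8, 9, 9, 10, 11, 11]
step 3: w=[0.3332, 0.3332, 0.3332, 0.0001, 0.0001, 0.0001, 0.0001, 0.0000, 0.0000, 0.0000, 0.0000, 0.0000]  mean=2.2801  Neff=3.0019  idx=[0, 0, 0, 0, 1, 1, 1, 1, 2, 2, 2, 2]

N_eff = 3.0019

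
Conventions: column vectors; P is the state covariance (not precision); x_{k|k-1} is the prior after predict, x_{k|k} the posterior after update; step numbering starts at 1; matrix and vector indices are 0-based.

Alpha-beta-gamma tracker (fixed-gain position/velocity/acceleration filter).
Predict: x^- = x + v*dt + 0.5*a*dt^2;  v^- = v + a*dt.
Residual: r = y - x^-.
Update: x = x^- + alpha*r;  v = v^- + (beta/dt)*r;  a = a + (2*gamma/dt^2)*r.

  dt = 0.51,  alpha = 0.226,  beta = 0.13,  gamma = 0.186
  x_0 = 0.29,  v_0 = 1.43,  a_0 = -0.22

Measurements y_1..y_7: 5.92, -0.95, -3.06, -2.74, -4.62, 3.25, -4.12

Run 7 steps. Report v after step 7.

v_post = -15.8764

step 1: x_pred=0.9907  r=4.9293  x^+=2.1047  v^+=2.5743  a^+=6.8300
step 2: x_pred=4.3058  r=-5.2558  x^+=3.1180  v^+=4.7179  a^+=-0.6870
step 3: x_pred=5.4348  r=-8.4948  x^+=3.5150  v^+=2.2022  a^+=-12.8364
step 4: x_pred=2.9687  r=-5.7087  x^+=1.6785  v^+=-5.7996  a^+=-21.0011
step 5: x_pred=-4.0105  r=-0.6095  x^+=-4.1482  v^+=-16.6655  a^+=-21.8729
step 6: x_pred=-15.4922  r=18.7422  x^+=-11.2565  v^+=-23.0433  a^+=4.9326
step 7: x_pred=-22.3670  r=18.2470  x^+=-18.2432  v^+=-15.8764  a^+=31.0298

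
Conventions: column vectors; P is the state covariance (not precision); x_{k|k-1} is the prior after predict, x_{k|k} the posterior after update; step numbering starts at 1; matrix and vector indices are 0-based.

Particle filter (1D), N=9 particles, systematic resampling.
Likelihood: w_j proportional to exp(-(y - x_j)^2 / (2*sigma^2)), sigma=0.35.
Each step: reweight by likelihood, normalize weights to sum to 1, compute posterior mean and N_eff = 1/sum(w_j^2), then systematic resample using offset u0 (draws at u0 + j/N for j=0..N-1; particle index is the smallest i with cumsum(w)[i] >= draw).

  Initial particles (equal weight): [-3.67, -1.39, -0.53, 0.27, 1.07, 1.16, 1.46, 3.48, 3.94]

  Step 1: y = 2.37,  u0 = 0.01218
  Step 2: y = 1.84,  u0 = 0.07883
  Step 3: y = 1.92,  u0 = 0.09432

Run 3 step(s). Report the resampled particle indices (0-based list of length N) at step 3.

resampled_idx = [0, 1, 2, 3, 4, 5, 6, 7, 8]

step 1: w=[0.0000, 0.0000, 0.0000, 0.0000, 0.0229, 0.0575, 0.7706, 0.1481, 0.0010]  mean=1.7355  Neff=1.6141  idx=[4, 6, 6, 6, 6, 6, 6, 6, 7]
step 2: w=[0.0224, 0.1397, 0.1397, 0.1397, 0.1397, 0.1397, 0.1397, 0.1397, 0.0000]  mean=1.4513  Neff=7.2976  idx=[1, 2, 2, 3, 4, 5, 6, 6, 7]
step 3: w=[0.1111, 0.1111, 0.1111, 0.1111, 0.1111, 0.1111, 0.1111, 0.1111, 0.1111]  mean=1.4600  Neff=9.0000  idx=[0, 1, 2, 3, 4, 5, 6, 7, 8]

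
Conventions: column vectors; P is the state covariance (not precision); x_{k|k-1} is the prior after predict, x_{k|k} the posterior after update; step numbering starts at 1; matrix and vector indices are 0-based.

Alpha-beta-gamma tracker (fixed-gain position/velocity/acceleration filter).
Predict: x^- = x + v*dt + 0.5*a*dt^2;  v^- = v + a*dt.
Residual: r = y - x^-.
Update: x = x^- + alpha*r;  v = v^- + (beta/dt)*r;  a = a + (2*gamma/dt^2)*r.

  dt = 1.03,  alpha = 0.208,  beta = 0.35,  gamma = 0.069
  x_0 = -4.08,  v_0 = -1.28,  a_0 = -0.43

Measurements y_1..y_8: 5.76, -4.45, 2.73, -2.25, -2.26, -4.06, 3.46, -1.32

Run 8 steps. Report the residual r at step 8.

resid = 5.4108

step 1: x_pred=-5.6265  r=11.3865  x^+=-3.2581  v^+=2.1463  a^+=1.0511
step 2: x_pred=-0.4898  r=-3.9602  x^+=-1.3136  v^+=1.8833  a^+=0.5360
step 3: x_pred=0.9105  r=1.8195  x^+=1.2890  v^+=3.0536  a^+=0.7727
step 4: x_pred=4.8441  r=-7.0941  x^+=3.3685  v^+=1.4389  a^+=-0.1501
step 5: x_pred=4.7709  r=-7.0309  x^+=3.3085  v^+=-1.1049  a^+=-1.0647
step 6: x_pred=1.6057  r=-5.6657  x^+=0.4272  v^+=-4.1268  a^+=-1.8017
step 7: x_pred=-4.7790  r=8.2390  x^+=-3.0653  v^+=-3.1828  a^+=-0.7299
step 8: x_pred=-6.7308  r=5.4108  x^+=-5.6054  v^+=-2.0960  a^+=-0.0261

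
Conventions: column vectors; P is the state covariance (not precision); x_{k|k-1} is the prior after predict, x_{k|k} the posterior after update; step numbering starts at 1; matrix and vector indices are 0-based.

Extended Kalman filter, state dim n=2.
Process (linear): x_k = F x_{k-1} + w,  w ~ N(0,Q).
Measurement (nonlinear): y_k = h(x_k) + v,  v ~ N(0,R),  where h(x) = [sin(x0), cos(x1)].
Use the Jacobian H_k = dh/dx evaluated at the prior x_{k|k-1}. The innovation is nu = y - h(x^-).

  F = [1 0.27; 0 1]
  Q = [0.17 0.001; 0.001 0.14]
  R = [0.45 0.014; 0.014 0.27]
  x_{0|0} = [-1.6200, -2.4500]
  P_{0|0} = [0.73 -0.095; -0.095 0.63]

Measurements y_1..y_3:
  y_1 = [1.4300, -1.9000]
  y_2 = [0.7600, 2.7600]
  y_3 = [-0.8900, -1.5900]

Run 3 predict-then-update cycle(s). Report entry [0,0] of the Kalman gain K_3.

K[0,0] = 0.6812

step 1: x^-=[-2.2815, -2.4500]  P^-=[0.8946 0.0761; 0.0761 0.7700]  H_jac=[-0.6524 0.0000; 0.0000 0.6378]  S=[0.8307 -0.0177; -0.0177 0.5832]  K=[-0.7012 0.0620; -0.0419 0.8408]  nu=[2.1879, -1.1298]  x^+=[-3.8857, -3.4915]  P^+=[0.4824 0.0108; 0.0108 0.3550]
step 2: x^-=[-4.8284, -3.4915]  P^-=[0.6841 0.1077; 0.1077 0.4950]  H_jac=[0.1158 0.0000; 0.0000 -0.3428]  S=[0.4592 0.0097; 0.0097 0.3282]  K=[0.1750 -0.1177; 0.0381 -0.5183]  nu=[-0.2333, 3.6994]  x^+=[-5.3047, -5.4177]  P^+=[0.6659 0.0855; 0.0855 0.4066]
step 3: x^-=[-6.7675, -5.4177]  P^-=[0.9117 0.1963; 0.1963 0.5466]  H_jac=[0.8850 0.0000; 0.0000 -0.7614]  S=[1.1641 -0.1183; -0.1183 0.5869]  K=[0.6812 -0.1174; 0.0788 -0.6933]  nu=[-0.4244, -2.2383]  x^+=[-6.7938, -3.8995]  P^+=[0.3445 0.0291; 0.0291 0.2444]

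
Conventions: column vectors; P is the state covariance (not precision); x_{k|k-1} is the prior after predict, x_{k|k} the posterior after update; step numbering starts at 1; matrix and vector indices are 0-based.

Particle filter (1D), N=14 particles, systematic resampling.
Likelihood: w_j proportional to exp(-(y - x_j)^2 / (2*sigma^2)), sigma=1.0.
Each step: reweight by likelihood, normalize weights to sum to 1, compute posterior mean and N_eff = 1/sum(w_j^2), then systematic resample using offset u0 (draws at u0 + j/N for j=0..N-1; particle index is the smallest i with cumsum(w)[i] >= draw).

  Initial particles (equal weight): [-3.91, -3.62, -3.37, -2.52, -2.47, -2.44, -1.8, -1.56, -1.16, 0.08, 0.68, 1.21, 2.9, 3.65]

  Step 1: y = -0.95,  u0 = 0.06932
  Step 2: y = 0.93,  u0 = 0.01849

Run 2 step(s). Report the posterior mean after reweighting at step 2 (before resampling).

post_mean = 0.3694

step 1: w=[0.0028, 0.0063, 0.0119, 0.0650, 0.0702, 0.0735, 0.1553, 0.1850, 0.2180, 0.1311, 0.0590, 0.0216, 0.0001, 0.0000]  mean=-1.3343  Neff=7.0528  idx=[3, 4, 5, 6, 6, 7, 7, 7, 8, 8, 8, 9, 10, 11]
step 2: w=[0.0008, 0.0010, 0.0011, 0.0076, 0.0076, 0.0143, 0.0143, 0.0143, 0.0357, 0.0357, 0.0357, 0.2207, 0.3069, 0.3045]  mean=0.3694  Neff=4.1637  idx=[5, 8, 10, 11, 11, 11, 12, 12, 12, 12, 13, 13, 13, 13]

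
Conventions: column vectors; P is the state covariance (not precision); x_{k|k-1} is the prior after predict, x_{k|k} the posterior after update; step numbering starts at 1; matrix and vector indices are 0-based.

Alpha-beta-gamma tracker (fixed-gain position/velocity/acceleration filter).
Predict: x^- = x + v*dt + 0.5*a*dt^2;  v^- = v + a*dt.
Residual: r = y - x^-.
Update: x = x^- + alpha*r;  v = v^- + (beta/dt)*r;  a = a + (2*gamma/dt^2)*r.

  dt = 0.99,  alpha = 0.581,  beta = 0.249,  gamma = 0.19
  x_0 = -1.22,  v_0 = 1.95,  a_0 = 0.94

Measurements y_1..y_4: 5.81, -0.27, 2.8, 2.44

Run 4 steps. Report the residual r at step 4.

step 1: x_pred=1.1711  r=4.6389  x^+=3.8663  v^+=4.0473  a^+=2.7386
step 2: x_pred=9.2152  r=-9.4852  x^+=3.7043  v^+=4.3728  a^+=-0.9390
step 3: x_pred=7.5733  r=-4.7733  x^+=4.8000  v^+=2.2427  a^+=-2.7897
step 4: x_pred=5.6532  r=-3.2132  x^+=3.7863  v^+=-1.3273  a^+=-4.0355

resid = -3.2132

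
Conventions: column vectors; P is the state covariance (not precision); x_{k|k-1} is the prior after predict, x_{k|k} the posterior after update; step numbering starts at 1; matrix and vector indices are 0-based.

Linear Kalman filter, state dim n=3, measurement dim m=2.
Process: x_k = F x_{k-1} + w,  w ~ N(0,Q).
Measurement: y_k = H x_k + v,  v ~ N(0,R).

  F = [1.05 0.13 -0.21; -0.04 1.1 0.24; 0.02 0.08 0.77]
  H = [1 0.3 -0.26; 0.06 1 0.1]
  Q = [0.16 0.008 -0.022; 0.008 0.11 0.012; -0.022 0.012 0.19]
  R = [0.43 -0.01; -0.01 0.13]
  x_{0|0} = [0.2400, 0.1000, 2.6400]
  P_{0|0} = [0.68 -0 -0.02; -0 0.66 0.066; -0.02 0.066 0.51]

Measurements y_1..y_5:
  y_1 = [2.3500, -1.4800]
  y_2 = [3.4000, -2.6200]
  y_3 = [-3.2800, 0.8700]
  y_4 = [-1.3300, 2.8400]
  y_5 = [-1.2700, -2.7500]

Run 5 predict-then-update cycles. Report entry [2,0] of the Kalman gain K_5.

K[2,0] = -0.1633

step 1: x^-=[-0.2894, 0.7340, 2.0456]  P^-=[0.9486 0.0297 -0.0939; 0.0297 0.9743 0.2215; -0.0939 0.2215 0.5044]  S=[1.5325 0.2975; 0.2975 1.1595]  K=[0.6607 -0.1029; 0.0057 0.8595; -0.1558 0.2696]  nu=[2.9511, -2.4012]  x^+=[1.9074, -1.3129, 0.9383]  P^+=[0.3078 -0.0423 0.0383; -0.0423 0.1149 -0.0065; 0.0383 -0.0065 0.4079]
step 2: x^-=[1.6351, -1.2953, 0.6556]  P^-=[0.4912 -0.0464 -0.0537; -0.0464 0.2725 0.0898; -0.0537 0.0898 0.4329]  S=[0.9610 0.0175; 0.0175 0.4204]  K=[0.5125 -0.0744; 0.0004 0.6630; -0.1507 0.3153]  nu=[2.3239, -1.4884]  x^+=[2.9369, -2.2812, -0.1640]  P^+=[0.2378 -0.0318 0.0274; -0.0318 0.0877 0.0038; 0.0274 0.0038 0.3710]
step 3: x^-=[2.8216, -2.6662, -0.2500]  P^-=[0.4190 -0.0383 -0.0565; -0.0383 0.2421 0.0900; -0.0565 0.0900 0.4118]  S=[0.8910 0.0126; 0.0126 0.3905]  K=[0.4748 -0.0635; 0.0032 0.6372; -0.1580 0.3324]  nu=[-5.3668, 3.3919]  x^+=[0.0581, -0.5224, 1.7253]  P^+=[0.2174 -0.0277 0.0165; -0.0277 0.0836 0.0090; 0.0165 0.0090 0.3477]
step 4: x^-=[-0.3692, -0.1629, 1.2878]  P^-=[0.4011 -0.0361 -0.0612; -0.0361 0.2384 0.0903; -0.0612 0.0903 0.3983]  S=[0.8756 0.0126; 0.0126 0.3868]  K=[0.4648 -0.0620; 0.0046 0.6339; -0.1620 0.3322]  nu=[-0.5771, 2.8963]  x^+=[-0.8169, 1.6703, 2.3436]  P^+=[0.2112 -0.0264 0.0106; -0.0264 0.0829 0.0108; 0.0106 0.0108 0.3340]
step 5: x^-=[-1.1328, 2.4325, 1.9219]  P^-=[0.3965 -0.0356 -0.0636; -0.0356 0.2377 0.0894; -0.0636 0.0894 0.3902]  S=[0.8720 0.0127; 0.0127 0.3858]  K=[0.4623 -0.0624; 0.0050 0.6334; -0.1633 0.3284]  nu=[-0.3673, -5.3067]  x^+=[-0.9712, -0.9308, 0.2393]  P^+=[0.2093 -0.0261 0.0081; -0.0261 0.0827 0.0112; 0.0081 0.0112 0.3267]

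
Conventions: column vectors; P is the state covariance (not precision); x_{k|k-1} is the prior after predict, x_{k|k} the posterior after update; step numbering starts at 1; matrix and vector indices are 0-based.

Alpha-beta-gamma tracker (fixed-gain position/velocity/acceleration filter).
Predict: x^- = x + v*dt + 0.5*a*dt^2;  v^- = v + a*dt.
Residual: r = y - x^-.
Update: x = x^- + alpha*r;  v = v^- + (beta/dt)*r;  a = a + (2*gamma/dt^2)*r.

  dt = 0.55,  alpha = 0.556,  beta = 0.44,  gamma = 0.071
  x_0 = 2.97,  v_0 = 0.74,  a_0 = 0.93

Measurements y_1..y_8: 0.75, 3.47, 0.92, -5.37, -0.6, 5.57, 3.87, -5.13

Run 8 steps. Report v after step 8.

step 1: x_pred=3.5177  r=-2.7677  x^+=1.9788  v^+=-0.9626  a^+=-0.3692
step 2: x_pred=1.3936  r=2.0764  x^+=2.5481  v^+=0.4955  a^+=0.6055
step 3: x_pred=2.9122  r=-1.9922  x^+=1.8045  v^+=-0.7652  a^+=-0.3296
step 4: x_pred=1.3338  r=-6.7038  x^+=-2.3935  v^+=-6.3095  a^+=-3.4765
step 5: x_pred=-6.3896  r=5.7896  x^+=-3.1706  v^+=-3.5900  a^+=-0.7588
step 6: x_pred=-5.2598  r=10.8298  x^+=0.7616  v^+=4.6566  a^+=4.3250
step 7: x_pred=3.9768  r=-0.1068  x^+=3.9174  v^+=6.9498  a^+=4.2748
step 8: x_pred=8.3864  r=-13.5164  x^+=0.8713  v^+=-1.5121  a^+=-2.0701

v_post = -1.5121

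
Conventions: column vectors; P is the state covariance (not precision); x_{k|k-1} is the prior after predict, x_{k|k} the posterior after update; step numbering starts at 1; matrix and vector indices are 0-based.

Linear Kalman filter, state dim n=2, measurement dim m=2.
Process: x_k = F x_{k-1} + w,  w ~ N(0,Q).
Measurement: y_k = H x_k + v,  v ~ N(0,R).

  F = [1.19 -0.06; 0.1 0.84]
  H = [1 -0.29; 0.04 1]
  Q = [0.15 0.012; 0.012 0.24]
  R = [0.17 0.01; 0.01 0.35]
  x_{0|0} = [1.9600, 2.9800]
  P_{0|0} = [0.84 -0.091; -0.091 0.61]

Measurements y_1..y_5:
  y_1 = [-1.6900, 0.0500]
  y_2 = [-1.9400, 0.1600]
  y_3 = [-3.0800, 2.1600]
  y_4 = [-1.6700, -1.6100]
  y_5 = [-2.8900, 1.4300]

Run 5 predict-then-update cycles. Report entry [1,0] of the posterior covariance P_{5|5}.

step 1: x^-=[2.1536, 2.6992]  P^-=[1.3547 -0.0092; -0.0092 0.6635]  S=[1.5859 -0.1373; -0.1373 1.0150]  K=[0.8700 0.1620; -0.0714 0.6437]  nu=[-3.0608, -2.7353]  x^+=[-0.9524, 1.1569]  P^+=[0.1666 0.0587; 0.0587 0.2222]
step 2: x^-=[-1.2028, 0.8766]  P^-=[0.3783 0.0790; 0.0790 0.4083]  S=[0.5368 -0.0152; -0.0152 0.7653]  K=[0.6659 0.1362; -0.0582 0.5366]  nu=[-0.4830, -0.6685]  x^+=[-1.6155, 0.5460]  P^+=[0.1288 0.0492; 0.0492 0.1852]
step 3: x^-=[-1.9552, 0.2971]  P^-=[0.3261 0.0669; 0.0669 0.3803]  S=[0.4893 -0.0211; -0.0211 0.7361]  K=[0.6323 0.1267; -0.0663 0.5183]  nu=[-1.0387, 1.9411]  x^+=[-2.3659, 1.3721]  P^+=[0.1220 0.0458; 0.0458 0.1789]
step 4: x^-=[-2.8978, 0.9159]  P^-=[0.3169 0.0630; 0.0630 0.3752]  S=[0.4819 -0.0238; -0.0238 0.7307]  K=[0.6258 0.1240; -0.0696 0.5146]  nu=[1.4934, -2.4100]  x^+=[-2.2620, -0.4281]  P^+=[0.1206 0.0448; 0.0448 0.1776]
step 5: x^-=[-2.6661, -0.5858]  P^-=[0.3151 0.0619; 0.0619 0.3741]  S=[0.4806 -0.0246; -0.0246 0.7295]  K=[0.6245 0.1233; -0.0705 0.5138]  nu=[-0.3938, 2.1225]  x^+=[-2.6503, 0.5324]  P^+=[0.1203 0.0446; 0.0446 0.1773]

P_post[1,0] = 0.0446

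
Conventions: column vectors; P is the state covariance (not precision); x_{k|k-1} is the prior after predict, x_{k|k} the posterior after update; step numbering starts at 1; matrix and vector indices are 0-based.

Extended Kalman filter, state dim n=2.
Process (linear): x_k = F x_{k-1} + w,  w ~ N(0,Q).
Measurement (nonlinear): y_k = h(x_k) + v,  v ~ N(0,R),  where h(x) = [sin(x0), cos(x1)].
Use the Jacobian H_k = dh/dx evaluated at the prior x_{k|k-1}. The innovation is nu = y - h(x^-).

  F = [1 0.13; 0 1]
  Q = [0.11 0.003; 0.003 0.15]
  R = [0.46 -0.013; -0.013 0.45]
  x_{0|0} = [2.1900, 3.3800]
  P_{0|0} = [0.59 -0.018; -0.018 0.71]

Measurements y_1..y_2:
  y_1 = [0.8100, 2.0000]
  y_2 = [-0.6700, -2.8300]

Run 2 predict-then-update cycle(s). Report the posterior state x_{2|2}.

step 1: x^-=[2.6294, 3.3800]  P^-=[0.7073 0.0773; 0.0773 0.8600]  H_jac=[-0.8717 0.0000; 0.0000 0.2362]  S=[0.9974 -0.0289; -0.0289 0.4980]  K=[-0.6181 0.0008; -0.0558 0.4046]  nu=[0.3199, 2.9717]  x^+=[2.4339, 4.5645]  P^+=[0.3262 0.0355; 0.0355 0.7741]
step 2: x^-=[3.0273, 4.5645]  P^-=[0.4585 0.1391; 0.1391 0.9241]  H_jac=[-0.9935 0.0000; 0.0000 0.9891]  S=[0.9126 -0.1497; -0.1497 1.3540]  K=[-0.4914 0.0473; -0.0415 0.6704]  nu=[-0.7840, -2.6827]  x^+=[3.2857, 2.7985]  P^+=[0.2282 0.0280; 0.0280 0.3056]

x_post = [3.2857, 2.7985]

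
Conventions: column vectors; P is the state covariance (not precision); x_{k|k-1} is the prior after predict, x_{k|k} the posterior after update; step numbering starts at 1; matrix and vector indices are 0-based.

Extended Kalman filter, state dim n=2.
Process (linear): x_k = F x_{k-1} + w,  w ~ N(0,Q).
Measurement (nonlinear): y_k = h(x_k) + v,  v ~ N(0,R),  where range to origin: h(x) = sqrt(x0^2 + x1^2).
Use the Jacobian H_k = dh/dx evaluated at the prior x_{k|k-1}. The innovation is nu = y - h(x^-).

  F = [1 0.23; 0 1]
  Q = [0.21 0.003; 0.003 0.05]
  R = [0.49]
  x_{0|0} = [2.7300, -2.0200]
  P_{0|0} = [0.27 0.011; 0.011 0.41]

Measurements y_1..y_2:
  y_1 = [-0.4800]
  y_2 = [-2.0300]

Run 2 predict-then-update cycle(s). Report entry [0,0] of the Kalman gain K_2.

K[0,0] = 0.2321

step 1: x^-=[2.2654, -2.0200]  P^-=[0.5067 0.1083; 0.1083 0.4600]  H_jac=[0.7464 -0.6655]  S=[0.8685]  K=[0.3525; -0.2594]  nu=[-3.5152]  x^+=[1.0262, -1.1080]  P^+=[0.3988 0.1877; 0.1877 0.4015]
step 2: x^-=[0.7714, -1.1080]  P^-=[0.7164 0.2831; 0.2831 0.4515]  H_jac=[0.5713 -0.8207]  S=[0.7625]  K=[0.2321; -0.2739]  nu=[-3.3801]  x^+=[-0.0132, -0.1823]  P^+=[0.6753 0.3316; 0.3316 0.3943]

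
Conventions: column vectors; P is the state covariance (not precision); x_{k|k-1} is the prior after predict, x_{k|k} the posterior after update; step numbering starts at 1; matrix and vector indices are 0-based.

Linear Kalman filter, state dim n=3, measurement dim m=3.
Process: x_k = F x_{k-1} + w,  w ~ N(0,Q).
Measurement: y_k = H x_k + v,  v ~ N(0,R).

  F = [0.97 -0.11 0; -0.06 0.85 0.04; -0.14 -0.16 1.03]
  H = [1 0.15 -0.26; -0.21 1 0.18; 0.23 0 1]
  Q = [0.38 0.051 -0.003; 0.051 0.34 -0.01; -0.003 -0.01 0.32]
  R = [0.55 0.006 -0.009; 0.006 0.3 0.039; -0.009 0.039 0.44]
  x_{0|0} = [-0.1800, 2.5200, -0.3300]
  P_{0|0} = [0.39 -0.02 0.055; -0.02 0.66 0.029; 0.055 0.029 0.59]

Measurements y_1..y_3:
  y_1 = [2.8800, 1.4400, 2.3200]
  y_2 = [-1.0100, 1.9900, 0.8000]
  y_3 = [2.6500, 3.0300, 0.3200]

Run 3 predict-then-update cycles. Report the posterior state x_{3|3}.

x_post = [1.0721, 2.6108, 0.1241]

step 1: x^-=[-0.4518, 2.1396, -0.7179]  P^-=[0.7592 -0.0480 0.0101; -0.0480 0.8229 -0.0485; 0.0101 -0.0485 0.9442]  S=[1.3757 -0.1070 -0.0793; -0.1070 1.1890 0.1110; -0.0793 0.1110 1.4290]  K=[0.5437 -0.1399 0.1703; 0.1142 0.7120 -0.0907; -0.1367 0.0271 0.6527]  nu=[2.8242, -0.6653, 3.1418]  x^+=[1.7118, 1.7035, 0.9287]  P^+=[0.2916 0.0296 -0.0025; 0.0296 0.2206 -0.0200; -0.0025 -0.0200 0.2900]
step 2: x^-=[1.4731, 1.3824, 0.4443]  P^-=[0.6507 0.0380 -0.0431; 0.0380 0.4965 -0.0460; -0.0431 -0.0460 0.6477]  S=[1.2930 -0.0491 -0.0738; -0.0491 0.8169 0.0941; -0.0738 0.0941 1.1023]  K=[0.5200 -0.1153 0.1414; 0.1147 0.6037 -0.0777; -0.1356 0.0239 0.5675]  nu=[-2.5749, 0.8370, 0.0169]  x^+=[0.0400, 1.5910, 0.8230]  P^+=[0.2762 0.0339 -0.0105; 0.0339 0.1894 -0.0195; -0.0105 -0.0195 0.2543]
step 3: x^-=[-0.1362, 1.3829, 0.5875]  P^-=[0.6349 0.0451 -0.0502; 0.0451 0.4735 -0.0429; -0.0502 -0.0429 0.6110]  S=[1.2799 -0.0430 -0.0739; -0.0430 0.7907 0.0942; -0.0739 0.0942 1.0615]  K=[0.5157 -0.1112 0.1361; 0.1150 0.5923 -0.0752; -0.1356 0.0249 0.5531]  nu=[2.7315, 1.5128, -0.2362]  x^+=[1.0721, 2.6108, 0.1241]  P^+=[0.2734 0.0346 -0.0120; 0.0346 0.1861 -0.0190; -0.0120 -0.0190 0.2483]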